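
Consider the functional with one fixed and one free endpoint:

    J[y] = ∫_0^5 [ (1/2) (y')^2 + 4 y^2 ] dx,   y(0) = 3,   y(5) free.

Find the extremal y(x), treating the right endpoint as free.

The Lagrangian L = (1/2) (y')^2 + 4 y^2 gives
    ∂L/∂y = 8 y,   ∂L/∂y' = y'.
Euler-Lagrange: y'' − 8 y = 0.
With k = sqrt(8), the general solution is
    y(x) = A cosh(sqrt(8) x) + B sinh(sqrt(8) x).
Fixed left endpoint y(0) = 3 ⇒ A = 3.
The right endpoint x = 5 is free, so the natural (transversality) condition is ∂L/∂y' |_{x=5} = 0, i.e. y'(5) = 0.
Compute y'(x) = A k sinh(k x) + B k cosh(k x), so
    y'(5) = A k sinh(k·5) + B k cosh(k·5) = 0
    ⇒ B = −A tanh(k·5) = − 3 tanh(sqrt(8)·5).
Therefore the extremal is
    y(x) = 3 cosh(sqrt(8) x) − 3 tanh(sqrt(8)·5) sinh(sqrt(8) x).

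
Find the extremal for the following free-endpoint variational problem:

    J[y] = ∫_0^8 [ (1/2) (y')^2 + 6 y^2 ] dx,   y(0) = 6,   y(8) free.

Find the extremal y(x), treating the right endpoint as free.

The Lagrangian L = (1/2) (y')^2 + 6 y^2 gives
    ∂L/∂y = 12 y,   ∂L/∂y' = y'.
Euler-Lagrange: y'' − 12 y = 0.
With k = sqrt(12), the general solution is
    y(x) = A cosh(sqrt(12) x) + B sinh(sqrt(12) x).
Fixed left endpoint y(0) = 6 ⇒ A = 6.
The right endpoint x = 8 is free, so the natural (transversality) condition is ∂L/∂y' |_{x=8} = 0, i.e. y'(8) = 0.
Compute y'(x) = A k sinh(k x) + B k cosh(k x), so
    y'(8) = A k sinh(k·8) + B k cosh(k·8) = 0
    ⇒ B = −A tanh(k·8) = − 6 tanh(sqrt(12)·8).
Therefore the extremal is
    y(x) = 6 cosh(sqrt(12) x) − 6 tanh(sqrt(12)·8) sinh(sqrt(12) x).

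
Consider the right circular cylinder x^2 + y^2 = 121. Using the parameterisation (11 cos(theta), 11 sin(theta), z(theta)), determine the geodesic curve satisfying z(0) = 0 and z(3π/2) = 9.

Parameterise the cylinder of radius R = 11 as
    r(θ) = (11 cos θ, 11 sin θ, z(θ)).
The arc-length element is
    ds = sqrt(121 + (dz/dθ)^2) dθ,
so the Lagrangian is L = sqrt(121 + z'^2).
L depends on z' only, not on z or θ, so ∂L/∂z = 0 and
    ∂L/∂z' = z' / sqrt(121 + z'^2).
The Euler-Lagrange equation gives
    d/dθ( z' / sqrt(121 + z'^2) ) = 0,
so z' is constant. Integrating once:
    z(θ) = a θ + b,
a helix on the cylinder (a straight line when the cylinder is unrolled). The constants a, b are determined by the endpoint conditions.
With endpoint conditions z(0) = 0 and z(3π/2) = 9: from z(0) = b we get b = 0, and a·3π/2 + 0 = 9 gives a = 6/π, so
    z(θ) = (6/π) θ.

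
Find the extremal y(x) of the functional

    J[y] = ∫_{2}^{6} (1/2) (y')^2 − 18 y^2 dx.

The Lagrangian is L = (1/2) (y')^2 − 18 y^2.
Compute ∂L/∂y = -36y, ∂L/∂y' = y'.
The Euler-Lagrange equation d/dx(∂L/∂y') − ∂L/∂y = 0 reduces to
    y'' + 36 y = 0.
Its general solution is
    y(x) = A sin(6x) + B cos(6x),
with A, B fixed by the endpoint conditions.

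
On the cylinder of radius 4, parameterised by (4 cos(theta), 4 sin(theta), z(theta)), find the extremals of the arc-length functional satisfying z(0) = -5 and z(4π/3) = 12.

Parameterise the cylinder of radius R = 4 as
    r(θ) = (4 cos θ, 4 sin θ, z(θ)).
The arc-length element is
    ds = sqrt(16 + (dz/dθ)^2) dθ,
so the Lagrangian is L = sqrt(16 + z'^2).
L depends on z' only, not on z or θ, so ∂L/∂z = 0 and
    ∂L/∂z' = z' / sqrt(16 + z'^2).
The Euler-Lagrange equation gives
    d/dθ( z' / sqrt(16 + z'^2) ) = 0,
so z' is constant. Integrating once:
    z(θ) = a θ + b,
a helix on the cylinder (a straight line when the cylinder is unrolled). The constants a, b are determined by the endpoint conditions.
With endpoint conditions z(0) = -5 and z(4π/3) = 12: from z(0) = b we get b = -5, and a·4π/3 + -5 = 12 gives a = 51/(4π), so
    z(θ) = (51/(4π)) θ − 5.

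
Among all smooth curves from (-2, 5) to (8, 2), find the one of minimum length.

Arc-length functional: J[y] = ∫ sqrt(1 + (y')^2) dx.
Lagrangian L = sqrt(1 + (y')^2) has no explicit y dependence, so ∂L/∂y = 0 and the Euler-Lagrange equation gives
    d/dx( y' / sqrt(1 + (y')^2) ) = 0  ⇒  y' / sqrt(1 + (y')^2) = const.
Hence y' is constant, so y(x) is affine.
Fitting the endpoints (-2, 5) and (8, 2):
    slope m = (2 − 5) / (8 − (-2)) = -3/10,
    intercept c = 5 − m·(-2) = 22/5.
Extremal: y(x) = (-3/10) x + 22/5.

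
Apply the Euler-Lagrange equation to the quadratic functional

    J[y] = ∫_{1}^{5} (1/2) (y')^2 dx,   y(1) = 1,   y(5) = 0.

The Lagrangian is L = (1/2) (y')^2.
Compute ∂L/∂y = 0, ∂L/∂y' = y'.
The Euler-Lagrange equation d/dx(∂L/∂y') − ∂L/∂y = 0 reduces to
    y'' = 0.
Its general solution is
    y(x) = A x + B,
with A, B fixed by the endpoint conditions.
Applying the endpoint conditions y(1) = 1 and y(5) = 0: solve A·1 + B = 1 and A·5 + B = 0. Subtracting gives A(5 − 1) = 0 − 1, so A = -1/4, and B = 1 − A·1 = 5/4. Therefore
    y(x) = (-1/4) x + 5/4.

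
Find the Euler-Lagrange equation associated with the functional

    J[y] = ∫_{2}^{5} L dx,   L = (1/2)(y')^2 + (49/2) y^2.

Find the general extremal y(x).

The Lagrangian is L = (1/2)(y')^2 + (49/2) y^2.
∂L/∂y = 49y.
∂L/∂y' = y'.
The Euler-Lagrange equation d/dx(∂L/∂y') − ∂L/∂y = 0 becomes:
    y'' - 49 y = 0
General solution: y(x) = A e^(7x) + B e^(-7x), where A and B are arbitrary constants fixed by the endpoint conditions.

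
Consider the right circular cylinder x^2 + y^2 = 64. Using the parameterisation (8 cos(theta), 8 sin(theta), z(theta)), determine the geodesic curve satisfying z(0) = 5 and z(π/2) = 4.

Parameterise the cylinder of radius R = 8 as
    r(θ) = (8 cos θ, 8 sin θ, z(θ)).
The arc-length element is
    ds = sqrt(64 + (dz/dθ)^2) dθ,
so the Lagrangian is L = sqrt(64 + z'^2).
L depends on z' only, not on z or θ, so ∂L/∂z = 0 and
    ∂L/∂z' = z' / sqrt(64 + z'^2).
The Euler-Lagrange equation gives
    d/dθ( z' / sqrt(64 + z'^2) ) = 0,
so z' is constant. Integrating once:
    z(θ) = a θ + b,
a helix on the cylinder (a straight line when the cylinder is unrolled). The constants a, b are determined by the endpoint conditions.
With endpoint conditions z(0) = 5 and z(π/2) = 4: from z(0) = b we get b = 5, and a·π/2 + 5 = 4 gives a = -2/π, so
    z(θ) = (-2/π) θ + 5.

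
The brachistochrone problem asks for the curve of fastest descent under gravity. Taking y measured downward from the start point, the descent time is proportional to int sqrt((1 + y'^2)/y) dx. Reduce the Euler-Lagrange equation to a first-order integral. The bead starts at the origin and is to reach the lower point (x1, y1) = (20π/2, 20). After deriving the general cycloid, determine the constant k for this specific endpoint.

The Lagrangian L = sqrt((1 + y'^2) / y) has no explicit x dependence, so the Beltrami identity applies:
    L − y' ∂L/∂y' = C.
Compute ∂L/∂y' = y' / sqrt(y (1 + y'^2)).
Substitute:
    sqrt((1 + y'^2)/y) − y'·y' / sqrt(y (1 + y'^2))
    = (1 + y'^2) / sqrt(y (1 + y'^2)) − y'^2 / sqrt(y (1 + y'^2))
    = 1 / sqrt(y (1 + y'^2)) = C.
Squaring and rearranging gives the first integral
    y (1 + y'^2) = 1/C^2 =: k   (constant).
Solving this first-order ODE by the substitution
    y = (k/2)(1 − cos θ)
yields the cycloid parameterisation
    x(θ) = (k/2)(θ − sin θ),   y(θ) = (k/2)(1 − cos θ).
The constant k is fixed by the endpoint condition.
Now fit the given lower endpoint (x1, y1) = (20π/2, 20). At the bottom of the first arch (θ = π), the parametric equations give
    y(π) = (k/2)(1 − cos π) = k,
    x(π) = (k/2)(π − sin π) = kπ/2.
Matching y(π) = 20 gives k = 20, consistent with x(π) = 20π/2. Therefore the specific cycloid is
    x(θ) = (20/2)(θ − sin θ),   y(θ) = (20/2)(1 − cos θ).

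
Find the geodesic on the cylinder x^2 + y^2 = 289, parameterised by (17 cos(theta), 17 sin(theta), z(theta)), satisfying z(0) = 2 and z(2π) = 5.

Parameterise the cylinder of radius R = 17 as
    r(θ) = (17 cos θ, 17 sin θ, z(θ)).
The arc-length element is
    ds = sqrt(289 + (dz/dθ)^2) dθ,
so the Lagrangian is L = sqrt(289 + z'^2).
L depends on z' only, not on z or θ, so ∂L/∂z = 0 and
    ∂L/∂z' = z' / sqrt(289 + z'^2).
The Euler-Lagrange equation gives
    d/dθ( z' / sqrt(289 + z'^2) ) = 0,
so z' is constant. Integrating once:
    z(θ) = a θ + b,
a helix on the cylinder (a straight line when the cylinder is unrolled). The constants a, b are determined by the endpoint conditions.
With endpoint conditions z(0) = 2 and z(2π) = 5: from z(0) = b we get b = 2, and a·2π + 2 = 5 gives a = 3/(2π), so
    z(θ) = (3/(2π)) θ + 2.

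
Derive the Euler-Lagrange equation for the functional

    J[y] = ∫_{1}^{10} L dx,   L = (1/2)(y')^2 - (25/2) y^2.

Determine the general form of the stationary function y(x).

The Lagrangian is L = (1/2)(y')^2 - (25/2) y^2.
∂L/∂y = -25y.
∂L/∂y' = y'.
The Euler-Lagrange equation d/dx(∂L/∂y') − ∂L/∂y = 0 becomes:
    y'' + 25 y = 0
General solution: y(x) = A sin(5x) + B cos(5x), where A and B are arbitrary constants fixed by the endpoint conditions.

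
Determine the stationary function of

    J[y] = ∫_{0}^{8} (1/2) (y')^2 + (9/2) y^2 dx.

The Lagrangian is L = (1/2) (y')^2 + (9/2) y^2.
Compute ∂L/∂y = 9y, ∂L/∂y' = y'.
The Euler-Lagrange equation d/dx(∂L/∂y') − ∂L/∂y = 0 reduces to
    y'' − 9 y = 0.
Its general solution is
    y(x) = A e^(3x) + B e^(−3x),
with A, B fixed by the endpoint conditions.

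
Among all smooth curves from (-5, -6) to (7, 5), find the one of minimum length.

Arc-length functional: J[y] = ∫ sqrt(1 + (y')^2) dx.
Lagrangian L = sqrt(1 + (y')^2) has no explicit y dependence, so ∂L/∂y = 0 and the Euler-Lagrange equation gives
    d/dx( y' / sqrt(1 + (y')^2) ) = 0  ⇒  y' / sqrt(1 + (y')^2) = const.
Hence y' is constant, so y(x) is affine.
Fitting the endpoints (-5, -6) and (7, 5):
    slope m = (5 − (-6)) / (7 − (-5)) = 11/12,
    intercept c = (-6) − m·(-5) = -17/12.
Extremal: y(x) = (11/12) x - 17/12.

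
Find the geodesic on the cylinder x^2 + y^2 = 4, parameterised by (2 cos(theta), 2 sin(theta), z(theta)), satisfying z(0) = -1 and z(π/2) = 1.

Parameterise the cylinder of radius R = 2 as
    r(θ) = (2 cos θ, 2 sin θ, z(θ)).
The arc-length element is
    ds = sqrt(4 + (dz/dθ)^2) dθ,
so the Lagrangian is L = sqrt(4 + z'^2).
L depends on z' only, not on z or θ, so ∂L/∂z = 0 and
    ∂L/∂z' = z' / sqrt(4 + z'^2).
The Euler-Lagrange equation gives
    d/dθ( z' / sqrt(4 + z'^2) ) = 0,
so z' is constant. Integrating once:
    z(θ) = a θ + b,
a helix on the cylinder (a straight line when the cylinder is unrolled). The constants a, b are determined by the endpoint conditions.
With endpoint conditions z(0) = -1 and z(π/2) = 1: from z(0) = b we get b = -1, and a·π/2 + -1 = 1 gives a = 4/π, so
    z(θ) = (4/π) θ − 1.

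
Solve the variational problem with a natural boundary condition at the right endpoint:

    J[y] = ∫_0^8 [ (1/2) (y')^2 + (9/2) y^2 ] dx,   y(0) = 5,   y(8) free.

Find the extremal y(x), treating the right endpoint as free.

The Lagrangian L = (1/2) (y')^2 + (9/2) y^2 gives
    ∂L/∂y = 9 y,   ∂L/∂y' = y'.
Euler-Lagrange: y'' − 9 y = 0.
With k = 3, the general solution is
    y(x) = A cosh(3 x) + B sinh(3 x).
Fixed left endpoint y(0) = 5 ⇒ A = 5.
The right endpoint x = 8 is free, so the natural (transversality) condition is ∂L/∂y' |_{x=8} = 0, i.e. y'(8) = 0.
Compute y'(x) = A k sinh(k x) + B k cosh(k x), so
    y'(8) = A k sinh(k·8) + B k cosh(k·8) = 0
    ⇒ B = −A tanh(k·8) = − 5 tanh(3·8).
Therefore the extremal is
    y(x) = 5 cosh(3 x) − 5 tanh(3·8) sinh(3 x).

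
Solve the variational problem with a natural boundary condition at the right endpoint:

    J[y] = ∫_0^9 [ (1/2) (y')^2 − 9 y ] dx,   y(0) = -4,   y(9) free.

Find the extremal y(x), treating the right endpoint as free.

The Lagrangian L = (1/2) (y')^2 − 9 y gives
    ∂L/∂y = −9,   ∂L/∂y' = y'.
Euler-Lagrange: d/dx(y') − (−9) = 0, i.e. y'' + 9 = 0, so
    y(x) = −(9/2) x^2 + C1 x + C2.
Fixed left endpoint y(0) = -4 ⇒ C2 = -4.
The right endpoint x = 9 is free, so the natural (transversality) condition is ∂L/∂y' |_{x=9} = 0, i.e. y'(9) = 0.
Compute y'(x) = −9 x + C1, so y'(9) = −81 + C1 = 0 ⇒ C1 = 81.
Therefore the extremal is
    y(x) = −(9/2) x^2 + 81 x − 4.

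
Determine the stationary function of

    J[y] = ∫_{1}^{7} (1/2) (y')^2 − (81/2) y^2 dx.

The Lagrangian is L = (1/2) (y')^2 − (81/2) y^2.
Compute ∂L/∂y = -81y, ∂L/∂y' = y'.
The Euler-Lagrange equation d/dx(∂L/∂y') − ∂L/∂y = 0 reduces to
    y'' + 81 y = 0.
Its general solution is
    y(x) = A sin(9x) + B cos(9x),
with A, B fixed by the endpoint conditions.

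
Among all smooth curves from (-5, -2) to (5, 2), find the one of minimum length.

Arc-length functional: J[y] = ∫ sqrt(1 + (y')^2) dx.
Lagrangian L = sqrt(1 + (y')^2) has no explicit y dependence, so ∂L/∂y = 0 and the Euler-Lagrange equation gives
    d/dx( y' / sqrt(1 + (y')^2) ) = 0  ⇒  y' / sqrt(1 + (y')^2) = const.
Hence y' is constant, so y(x) is affine.
Fitting the endpoints (-5, -2) and (5, 2):
    slope m = (2 − (-2)) / (5 − (-5)) = 2/5,
    intercept c = (-2) − m·(-5) = 0.
Extremal: y(x) = (2/5) x.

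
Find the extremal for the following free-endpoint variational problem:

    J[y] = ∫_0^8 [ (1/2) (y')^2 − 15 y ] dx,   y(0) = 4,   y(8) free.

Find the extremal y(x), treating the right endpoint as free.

The Lagrangian L = (1/2) (y')^2 − 15 y gives
    ∂L/∂y = −15,   ∂L/∂y' = y'.
Euler-Lagrange: d/dx(y') − (−15) = 0, i.e. y'' + 15 = 0, so
    y(x) = −(15/2) x^2 + C1 x + C2.
Fixed left endpoint y(0) = 4 ⇒ C2 = 4.
The right endpoint x = 8 is free, so the natural (transversality) condition is ∂L/∂y' |_{x=8} = 0, i.e. y'(8) = 0.
Compute y'(x) = −15 x + C1, so y'(8) = −120 + C1 = 0 ⇒ C1 = 120.
Therefore the extremal is
    y(x) = −(15/2) x^2 + 120 x + 4.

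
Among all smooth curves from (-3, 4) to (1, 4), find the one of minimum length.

Arc-length functional: J[y] = ∫ sqrt(1 + (y')^2) dx.
Lagrangian L = sqrt(1 + (y')^2) has no explicit y dependence, so ∂L/∂y = 0 and the Euler-Lagrange equation gives
    d/dx( y' / sqrt(1 + (y')^2) ) = 0  ⇒  y' / sqrt(1 + (y')^2) = const.
Hence y' is constant, so y(x) is affine.
Fitting the endpoints (-3, 4) and (1, 4):
    slope m = (4 − 4) / (1 − (-3)) = 0,
    intercept c = 4 − m·(-3) = 4.
Extremal: y(x) = 4.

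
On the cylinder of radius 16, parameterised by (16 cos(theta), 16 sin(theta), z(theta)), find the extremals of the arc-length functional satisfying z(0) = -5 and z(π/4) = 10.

Parameterise the cylinder of radius R = 16 as
    r(θ) = (16 cos θ, 16 sin θ, z(θ)).
The arc-length element is
    ds = sqrt(256 + (dz/dθ)^2) dθ,
so the Lagrangian is L = sqrt(256 + z'^2).
L depends on z' only, not on z or θ, so ∂L/∂z = 0 and
    ∂L/∂z' = z' / sqrt(256 + z'^2).
The Euler-Lagrange equation gives
    d/dθ( z' / sqrt(256 + z'^2) ) = 0,
so z' is constant. Integrating once:
    z(θ) = a θ + b,
a helix on the cylinder (a straight line when the cylinder is unrolled). The constants a, b are determined by the endpoint conditions.
With endpoint conditions z(0) = -5 and z(π/4) = 10: from z(0) = b we get b = -5, and a·π/4 + -5 = 10 gives a = 60/π, so
    z(θ) = (60/π) θ − 5.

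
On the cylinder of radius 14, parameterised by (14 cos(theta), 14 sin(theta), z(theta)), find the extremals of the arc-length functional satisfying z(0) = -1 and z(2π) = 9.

Parameterise the cylinder of radius R = 14 as
    r(θ) = (14 cos θ, 14 sin θ, z(θ)).
The arc-length element is
    ds = sqrt(196 + (dz/dθ)^2) dθ,
so the Lagrangian is L = sqrt(196 + z'^2).
L depends on z' only, not on z or θ, so ∂L/∂z = 0 and
    ∂L/∂z' = z' / sqrt(196 + z'^2).
The Euler-Lagrange equation gives
    d/dθ( z' / sqrt(196 + z'^2) ) = 0,
so z' is constant. Integrating once:
    z(θ) = a θ + b,
a helix on the cylinder (a straight line when the cylinder is unrolled). The constants a, b are determined by the endpoint conditions.
With endpoint conditions z(0) = -1 and z(2π) = 9: from z(0) = b we get b = -1, and a·2π + -1 = 9 gives a = 5/π, so
    z(θ) = (5/π) θ − 1.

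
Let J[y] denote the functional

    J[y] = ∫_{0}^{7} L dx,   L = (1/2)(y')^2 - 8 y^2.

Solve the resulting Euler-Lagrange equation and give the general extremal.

The Lagrangian is L = (1/2)(y')^2 - 8 y^2.
∂L/∂y = -16y.
∂L/∂y' = y'.
The Euler-Lagrange equation d/dx(∂L/∂y') − ∂L/∂y = 0 becomes:
    y'' + 16 y = 0
General solution: y(x) = A sin(4x) + B cos(4x), where A and B are arbitrary constants fixed by the endpoint conditions.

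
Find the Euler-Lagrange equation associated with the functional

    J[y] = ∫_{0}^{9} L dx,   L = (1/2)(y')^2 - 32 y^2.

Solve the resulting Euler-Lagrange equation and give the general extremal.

The Lagrangian is L = (1/2)(y')^2 - 32 y^2.
∂L/∂y = -64y.
∂L/∂y' = y'.
The Euler-Lagrange equation d/dx(∂L/∂y') − ∂L/∂y = 0 becomes:
    y'' + 64 y = 0
General solution: y(x) = A sin(8x) + B cos(8x), where A and B are arbitrary constants fixed by the endpoint conditions.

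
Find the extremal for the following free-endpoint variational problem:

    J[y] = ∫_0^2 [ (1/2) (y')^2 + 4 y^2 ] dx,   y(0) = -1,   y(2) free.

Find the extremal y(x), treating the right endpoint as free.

The Lagrangian L = (1/2) (y')^2 + 4 y^2 gives
    ∂L/∂y = 8 y,   ∂L/∂y' = y'.
Euler-Lagrange: y'' − 8 y = 0.
With k = sqrt(8), the general solution is
    y(x) = A cosh(sqrt(8) x) + B sinh(sqrt(8) x).
Fixed left endpoint y(0) = -1 ⇒ A = -1.
The right endpoint x = 2 is free, so the natural (transversality) condition is ∂L/∂y' |_{x=2} = 0, i.e. y'(2) = 0.
Compute y'(x) = A k sinh(k x) + B k cosh(k x), so
    y'(2) = A k sinh(k·2) + B k cosh(k·2) = 0
    ⇒ B = −A tanh(k·2) = tanh(sqrt(8)·2).
Therefore the extremal is
    y(x) = −cosh(sqrt(8) x) + tanh(sqrt(8)·2) sinh(sqrt(8) x).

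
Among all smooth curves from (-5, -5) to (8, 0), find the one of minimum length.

Arc-length functional: J[y] = ∫ sqrt(1 + (y')^2) dx.
Lagrangian L = sqrt(1 + (y')^2) has no explicit y dependence, so ∂L/∂y = 0 and the Euler-Lagrange equation gives
    d/dx( y' / sqrt(1 + (y')^2) ) = 0  ⇒  y' / sqrt(1 + (y')^2) = const.
Hence y' is constant, so y(x) is affine.
Fitting the endpoints (-5, -5) and (8, 0):
    slope m = (0 − (-5)) / (8 − (-5)) = 5/13,
    intercept c = (-5) − m·(-5) = -40/13.
Extremal: y(x) = (5/13) x - 40/13.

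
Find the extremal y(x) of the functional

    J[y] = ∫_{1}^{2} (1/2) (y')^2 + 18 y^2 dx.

The Lagrangian is L = (1/2) (y')^2 + 18 y^2.
Compute ∂L/∂y = 36y, ∂L/∂y' = y'.
The Euler-Lagrange equation d/dx(∂L/∂y') − ∂L/∂y = 0 reduces to
    y'' − 36 y = 0.
Its general solution is
    y(x) = A e^(6x) + B e^(−6x),
with A, B fixed by the endpoint conditions.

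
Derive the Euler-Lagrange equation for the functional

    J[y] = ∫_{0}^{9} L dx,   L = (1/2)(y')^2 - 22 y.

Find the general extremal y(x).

The Lagrangian is L = (1/2)(y')^2 - 22 y.
∂L/∂y = -22.
∂L/∂y' = y'.
The Euler-Lagrange equation d/dx(∂L/∂y') − ∂L/∂y = 0 becomes:
    y'' + 22 = 0
General solution: y(x) = -11 x^2 + A x + B, where A and B are arbitrary constants fixed by the endpoint conditions.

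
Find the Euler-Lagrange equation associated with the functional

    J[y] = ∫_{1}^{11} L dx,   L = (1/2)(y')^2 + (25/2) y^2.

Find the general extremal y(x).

The Lagrangian is L = (1/2)(y')^2 + (25/2) y^2.
∂L/∂y = 25y.
∂L/∂y' = y'.
The Euler-Lagrange equation d/dx(∂L/∂y') − ∂L/∂y = 0 becomes:
    y'' - 25 y = 0
General solution: y(x) = A e^(5x) + B e^(-5x), where A and B are arbitrary constants fixed by the endpoint conditions.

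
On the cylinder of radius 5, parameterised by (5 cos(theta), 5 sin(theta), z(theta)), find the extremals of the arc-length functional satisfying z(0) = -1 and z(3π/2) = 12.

Parameterise the cylinder of radius R = 5 as
    r(θ) = (5 cos θ, 5 sin θ, z(θ)).
The arc-length element is
    ds = sqrt(25 + (dz/dθ)^2) dθ,
so the Lagrangian is L = sqrt(25 + z'^2).
L depends on z' only, not on z or θ, so ∂L/∂z = 0 and
    ∂L/∂z' = z' / sqrt(25 + z'^2).
The Euler-Lagrange equation gives
    d/dθ( z' / sqrt(25 + z'^2) ) = 0,
so z' is constant. Integrating once:
    z(θ) = a θ + b,
a helix on the cylinder (a straight line when the cylinder is unrolled). The constants a, b are determined by the endpoint conditions.
With endpoint conditions z(0) = -1 and z(3π/2) = 12: from z(0) = b we get b = -1, and a·3π/2 + -1 = 12 gives a = 26/(3π), so
    z(θ) = (26/(3π)) θ − 1.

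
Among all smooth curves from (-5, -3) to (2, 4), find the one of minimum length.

Arc-length functional: J[y] = ∫ sqrt(1 + (y')^2) dx.
Lagrangian L = sqrt(1 + (y')^2) has no explicit y dependence, so ∂L/∂y = 0 and the Euler-Lagrange equation gives
    d/dx( y' / sqrt(1 + (y')^2) ) = 0  ⇒  y' / sqrt(1 + (y')^2) = const.
Hence y' is constant, so y(x) is affine.
Fitting the endpoints (-5, -3) and (2, 4):
    slope m = (4 − (-3)) / (2 − (-5)) = 1,
    intercept c = (-3) − m·(-5) = 2.
Extremal: y(x) = x + 2.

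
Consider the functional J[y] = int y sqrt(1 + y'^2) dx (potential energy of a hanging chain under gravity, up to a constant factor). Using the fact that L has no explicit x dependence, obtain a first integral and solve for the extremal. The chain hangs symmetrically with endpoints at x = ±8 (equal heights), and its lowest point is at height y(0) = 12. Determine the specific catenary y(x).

The Lagrangian L(y, y') = y sqrt(1 + y'^2) has no explicit x dependence, so the Beltrami identity applies:
    L − y' ∂L/∂y' = C.
Compute ∂L/∂y' = y · y' / sqrt(1 + y'^2). Then
    L − y' ∂L/∂y'
    = y sqrt(1 + y'^2) − y · y'^2 / sqrt(1 + y'^2)
    = y (1 + y'^2 − y'^2) / sqrt(1 + y'^2)
    = y / sqrt(1 + y'^2) = C.
Squaring gives y^2 = C^2 (1 + y'^2), i.e.
    y'^2 = y^2 / C^2 − 1.
Separating variables,
    dy / sqrt(y^2 − C^2) = dx / C,
and integrating gives arccosh(y / C) = (x − a)/C, so
    y(x) = C cosh((x − a)/C),
the catenary. The constants C and a are fixed by the two endpoint conditions (and, for the hanging-chain problem, the length constraint selects C).
Now fit the given data. The endpoints x = ±8 are symmetric at equal height, so the catenary is even about its minimum: a = 0 and y(x) = C cosh(x/C). The lowest point is y(0) = C cosh(0) = C, and we are told y(0) = 12, so C = 12. Therefore
    y(x) = 12 cosh(x/12),
and at the endpoints
    y(±8) = 12 cosh(8/12).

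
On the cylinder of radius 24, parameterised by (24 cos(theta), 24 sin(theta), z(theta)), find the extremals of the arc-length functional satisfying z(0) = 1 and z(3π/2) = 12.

Parameterise the cylinder of radius R = 24 as
    r(θ) = (24 cos θ, 24 sin θ, z(θ)).
The arc-length element is
    ds = sqrt(576 + (dz/dθ)^2) dθ,
so the Lagrangian is L = sqrt(576 + z'^2).
L depends on z' only, not on z or θ, so ∂L/∂z = 0 and
    ∂L/∂z' = z' / sqrt(576 + z'^2).
The Euler-Lagrange equation gives
    d/dθ( z' / sqrt(576 + z'^2) ) = 0,
so z' is constant. Integrating once:
    z(θ) = a θ + b,
a helix on the cylinder (a straight line when the cylinder is unrolled). The constants a, b are determined by the endpoint conditions.
With endpoint conditions z(0) = 1 and z(3π/2) = 12: from z(0) = b we get b = 1, and a·3π/2 + 1 = 12 gives a = 22/(3π), so
    z(θ) = (22/(3π)) θ + 1.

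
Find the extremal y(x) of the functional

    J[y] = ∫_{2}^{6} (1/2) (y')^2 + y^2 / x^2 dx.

The Lagrangian is L = (1/2) (y')^2 + y^2 / x^2.
Compute ∂L/∂y = 2y/x^2, ∂L/∂y' = y'.
The Euler-Lagrange equation d/dx(∂L/∂y') − ∂L/∂y = 0 reduces to
    y'' − 2/x^2 · y = 0  (x > 0).
Its general solution is
    y(x) = A x^2 + B / x,
with A, B fixed by the endpoint conditions.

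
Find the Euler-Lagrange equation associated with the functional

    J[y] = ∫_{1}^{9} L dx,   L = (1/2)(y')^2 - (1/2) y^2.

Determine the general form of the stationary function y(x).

The Lagrangian is L = (1/2)(y')^2 - (1/2) y^2.
∂L/∂y = -y.
∂L/∂y' = y'.
The Euler-Lagrange equation d/dx(∂L/∂y') − ∂L/∂y = 0 becomes:
    y'' + y = 0
General solution: y(x) = A sin(x) + B cos(x), where A and B are arbitrary constants fixed by the endpoint conditions.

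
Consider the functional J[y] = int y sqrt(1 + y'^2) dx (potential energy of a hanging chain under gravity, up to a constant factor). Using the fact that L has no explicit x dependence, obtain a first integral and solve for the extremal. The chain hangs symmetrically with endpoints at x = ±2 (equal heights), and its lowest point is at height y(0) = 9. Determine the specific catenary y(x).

The Lagrangian L(y, y') = y sqrt(1 + y'^2) has no explicit x dependence, so the Beltrami identity applies:
    L − y' ∂L/∂y' = C.
Compute ∂L/∂y' = y · y' / sqrt(1 + y'^2). Then
    L − y' ∂L/∂y'
    = y sqrt(1 + y'^2) − y · y'^2 / sqrt(1 + y'^2)
    = y (1 + y'^2 − y'^2) / sqrt(1 + y'^2)
    = y / sqrt(1 + y'^2) = C.
Squaring gives y^2 = C^2 (1 + y'^2), i.e.
    y'^2 = y^2 / C^2 − 1.
Separating variables,
    dy / sqrt(y^2 − C^2) = dx / C,
and integrating gives arccosh(y / C) = (x − a)/C, so
    y(x) = C cosh((x − a)/C),
the catenary. The constants C and a are fixed by the two endpoint conditions (and, for the hanging-chain problem, the length constraint selects C).
Now fit the given data. The endpoints x = ±2 are symmetric at equal height, so the catenary is even about its minimum: a = 0 and y(x) = C cosh(x/C). The lowest point is y(0) = C cosh(0) = C, and we are told y(0) = 9, so C = 9. Therefore
    y(x) = 9 cosh(x/9),
and at the endpoints
    y(±2) = 9 cosh(2/9).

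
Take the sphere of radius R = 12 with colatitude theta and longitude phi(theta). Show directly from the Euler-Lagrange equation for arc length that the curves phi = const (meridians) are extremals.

On the sphere of radius R = 12 with spherical coordinates (θ, φ), the induced metric is
    ds^2 = 144(dθ^2 + sin^2(θ) dφ^2).
Using θ as the parameter, the arc-length functional becomes
    J[φ] = ∫ 12 sqrt(1 + sin^2(θ) (dφ/dθ)^2) dθ.
So L = 12 sqrt(1 + sin^2(θ) φ'^2). Compute
    ∂L/∂φ = 0  (L has no explicit φ dependence),
    ∂L/∂φ' = 12 sin^2(θ) φ' / sqrt(1 + sin^2(θ) φ'^2).
For the candidate φ(θ) = c (constant), φ' = 0, so ∂L/∂φ' evaluated along the candidate vanishes, and ∂L/∂φ is identically zero. Hence
    d/dθ(∂L/∂φ') − ∂L/∂φ = 0
is satisfied. Therefore meridians φ = const are extremals of arc length — they are geodesics on the sphere.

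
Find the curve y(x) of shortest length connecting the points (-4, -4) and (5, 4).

Arc-length functional: J[y] = ∫ sqrt(1 + (y')^2) dx.
Lagrangian L = sqrt(1 + (y')^2) has no explicit y dependence, so ∂L/∂y = 0 and the Euler-Lagrange equation gives
    d/dx( y' / sqrt(1 + (y')^2) ) = 0  ⇒  y' / sqrt(1 + (y')^2) = const.
Hence y' is constant, so y(x) is affine.
Fitting the endpoints (-4, -4) and (5, 4):
    slope m = (4 − (-4)) / (5 − (-4)) = 8/9,
    intercept c = (-4) − m·(-4) = -4/9.
Extremal: y(x) = (8/9) x - 4/9.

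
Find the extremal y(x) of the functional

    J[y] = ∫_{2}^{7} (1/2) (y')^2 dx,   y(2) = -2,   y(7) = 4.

The Lagrangian is L = (1/2) (y')^2.
Compute ∂L/∂y = 0, ∂L/∂y' = y'.
The Euler-Lagrange equation d/dx(∂L/∂y') − ∂L/∂y = 0 reduces to
    y'' = 0.
Its general solution is
    y(x) = A x + B,
with A, B fixed by the endpoint conditions.
Applying the endpoint conditions y(2) = -2 and y(7) = 4: solve A·2 + B = -2 and A·7 + B = 4. Subtracting gives A(7 − 2) = 4 − -2, so A = 6/5, and B = -2 − A·2 = -22/5. Therefore
    y(x) = (6/5) x - 22/5.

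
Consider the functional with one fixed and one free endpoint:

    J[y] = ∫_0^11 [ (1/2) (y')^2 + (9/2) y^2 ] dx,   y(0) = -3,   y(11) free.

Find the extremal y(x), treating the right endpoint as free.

The Lagrangian L = (1/2) (y')^2 + (9/2) y^2 gives
    ∂L/∂y = 9 y,   ∂L/∂y' = y'.
Euler-Lagrange: y'' − 9 y = 0.
With k = 3, the general solution is
    y(x) = A cosh(3 x) + B sinh(3 x).
Fixed left endpoint y(0) = -3 ⇒ A = -3.
The right endpoint x = 11 is free, so the natural (transversality) condition is ∂L/∂y' |_{x=11} = 0, i.e. y'(11) = 0.
Compute y'(x) = A k sinh(k x) + B k cosh(k x), so
    y'(11) = A k sinh(k·11) + B k cosh(k·11) = 0
    ⇒ B = −A tanh(k·11) = 3 tanh(3·11).
Therefore the extremal is
    y(x) = −3 cosh(3 x) + 3 tanh(3·11) sinh(3 x).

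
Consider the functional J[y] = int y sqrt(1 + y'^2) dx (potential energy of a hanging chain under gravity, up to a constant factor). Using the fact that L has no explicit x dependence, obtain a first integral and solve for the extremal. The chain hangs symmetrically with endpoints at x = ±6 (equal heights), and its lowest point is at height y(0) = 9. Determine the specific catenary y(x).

The Lagrangian L(y, y') = y sqrt(1 + y'^2) has no explicit x dependence, so the Beltrami identity applies:
    L − y' ∂L/∂y' = C.
Compute ∂L/∂y' = y · y' / sqrt(1 + y'^2). Then
    L − y' ∂L/∂y'
    = y sqrt(1 + y'^2) − y · y'^2 / sqrt(1 + y'^2)
    = y (1 + y'^2 − y'^2) / sqrt(1 + y'^2)
    = y / sqrt(1 + y'^2) = C.
Squaring gives y^2 = C^2 (1 + y'^2), i.e.
    y'^2 = y^2 / C^2 − 1.
Separating variables,
    dy / sqrt(y^2 − C^2) = dx / C,
and integrating gives arccosh(y / C) = (x − a)/C, so
    y(x) = C cosh((x − a)/C),
the catenary. The constants C and a are fixed by the two endpoint conditions (and, for the hanging-chain problem, the length constraint selects C).
Now fit the given data. The endpoints x = ±6 are symmetric at equal height, so the catenary is even about its minimum: a = 0 and y(x) = C cosh(x/C). The lowest point is y(0) = C cosh(0) = C, and we are told y(0) = 9, so C = 9. Therefore
    y(x) = 9 cosh(x/9),
and at the endpoints
    y(±6) = 9 cosh(6/9).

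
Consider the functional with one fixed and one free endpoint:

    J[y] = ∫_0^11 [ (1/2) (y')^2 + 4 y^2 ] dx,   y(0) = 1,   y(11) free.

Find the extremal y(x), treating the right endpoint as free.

The Lagrangian L = (1/2) (y')^2 + 4 y^2 gives
    ∂L/∂y = 8 y,   ∂L/∂y' = y'.
Euler-Lagrange: y'' − 8 y = 0.
With k = sqrt(8), the general solution is
    y(x) = A cosh(sqrt(8) x) + B sinh(sqrt(8) x).
Fixed left endpoint y(0) = 1 ⇒ A = 1.
The right endpoint x = 11 is free, so the natural (transversality) condition is ∂L/∂y' |_{x=11} = 0, i.e. y'(11) = 0.
Compute y'(x) = A k sinh(k x) + B k cosh(k x), so
    y'(11) = A k sinh(k·11) + B k cosh(k·11) = 0
    ⇒ B = −A tanh(k·11) = − tanh(sqrt(8)·11).
Therefore the extremal is
    y(x) = cosh(sqrt(8) x) − tanh(sqrt(8)·11) sinh(sqrt(8) x).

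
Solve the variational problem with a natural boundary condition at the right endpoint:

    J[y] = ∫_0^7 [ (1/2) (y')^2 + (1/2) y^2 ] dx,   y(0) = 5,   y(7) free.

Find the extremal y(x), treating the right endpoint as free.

The Lagrangian L = (1/2) (y')^2 + (1/2) y^2 gives
    ∂L/∂y = 1 y,   ∂L/∂y' = y'.
Euler-Lagrange: y'' − y = 0.
With k = 1, the general solution is
    y(x) = A cosh(x) + B sinh(x).
Fixed left endpoint y(0) = 5 ⇒ A = 5.
The right endpoint x = 7 is free, so the natural (transversality) condition is ∂L/∂y' |_{x=7} = 0, i.e. y'(7) = 0.
Compute y'(x) = A k sinh(k x) + B k cosh(k x), so
    y'(7) = A k sinh(k·7) + B k cosh(k·7) = 0
    ⇒ B = −A tanh(k·7) = − 5 tanh(1·7).
Therefore the extremal is
    y(x) = 5 cosh(1 x) − 5 tanh(1·7) sinh(1 x).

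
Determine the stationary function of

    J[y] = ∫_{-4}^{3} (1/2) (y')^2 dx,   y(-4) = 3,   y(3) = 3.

The Lagrangian is L = (1/2) (y')^2.
Compute ∂L/∂y = 0, ∂L/∂y' = y'.
The Euler-Lagrange equation d/dx(∂L/∂y') − ∂L/∂y = 0 reduces to
    y'' = 0.
Its general solution is
    y(x) = A x + B,
with A, B fixed by the endpoint conditions.
Applying the endpoint conditions y(-4) = 3 and y(3) = 3: solve A·-4 + B = 3 and A·3 + B = 3. Subtracting gives A(3 − -4) = 3 − 3, so A = 0, and B = 3 − A·-4 = 3. Therefore
    y(x) = 3.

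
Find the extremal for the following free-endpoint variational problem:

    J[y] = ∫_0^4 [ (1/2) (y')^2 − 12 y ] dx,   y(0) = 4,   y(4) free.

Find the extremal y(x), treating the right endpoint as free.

The Lagrangian L = (1/2) (y')^2 − 12 y gives
    ∂L/∂y = −12,   ∂L/∂y' = y'.
Euler-Lagrange: d/dx(y') − (−12) = 0, i.e. y'' + 12 = 0, so
    y(x) = −(12/2) x^2 + C1 x + C2.
Fixed left endpoint y(0) = 4 ⇒ C2 = 4.
The right endpoint x = 4 is free, so the natural (transversality) condition is ∂L/∂y' |_{x=4} = 0, i.e. y'(4) = 0.
Compute y'(x) = −12 x + C1, so y'(4) = −48 + C1 = 0 ⇒ C1 = 48.
Therefore the extremal is
    y(x) = −6 x^2 + 48 x + 4.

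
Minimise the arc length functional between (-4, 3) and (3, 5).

Arc-length functional: J[y] = ∫ sqrt(1 + (y')^2) dx.
Lagrangian L = sqrt(1 + (y')^2) has no explicit y dependence, so ∂L/∂y = 0 and the Euler-Lagrange equation gives
    d/dx( y' / sqrt(1 + (y')^2) ) = 0  ⇒  y' / sqrt(1 + (y')^2) = const.
Hence y' is constant, so y(x) is affine.
Fitting the endpoints (-4, 3) and (3, 5):
    slope m = (5 − 3) / (3 − (-4)) = 2/7,
    intercept c = 3 − m·(-4) = 29/7.
Extremal: y(x) = (2/7) x + 29/7.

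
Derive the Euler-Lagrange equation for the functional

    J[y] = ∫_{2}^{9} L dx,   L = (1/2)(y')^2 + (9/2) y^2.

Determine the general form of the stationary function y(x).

The Lagrangian is L = (1/2)(y')^2 + (9/2) y^2.
∂L/∂y = 9y.
∂L/∂y' = y'.
The Euler-Lagrange equation d/dx(∂L/∂y') − ∂L/∂y = 0 becomes:
    y'' - 9 y = 0
General solution: y(x) = A e^(3x) + B e^(-3x), where A and B are arbitrary constants fixed by the endpoint conditions.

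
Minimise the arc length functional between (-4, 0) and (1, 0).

Arc-length functional: J[y] = ∫ sqrt(1 + (y')^2) dx.
Lagrangian L = sqrt(1 + (y')^2) has no explicit y dependence, so ∂L/∂y = 0 and the Euler-Lagrange equation gives
    d/dx( y' / sqrt(1 + (y')^2) ) = 0  ⇒  y' / sqrt(1 + (y')^2) = const.
Hence y' is constant, so y(x) is affine.
Fitting the endpoints (-4, 0) and (1, 0):
    slope m = (0 − 0) / (1 − (-4)) = 0,
    intercept c = 0 − m·(-4) = 0.
Extremal: y(x) = 0.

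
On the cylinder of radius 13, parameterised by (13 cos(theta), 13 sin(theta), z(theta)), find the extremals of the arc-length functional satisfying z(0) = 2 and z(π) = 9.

Parameterise the cylinder of radius R = 13 as
    r(θ) = (13 cos θ, 13 sin θ, z(θ)).
The arc-length element is
    ds = sqrt(169 + (dz/dθ)^2) dθ,
so the Lagrangian is L = sqrt(169 + z'^2).
L depends on z' only, not on z or θ, so ∂L/∂z = 0 and
    ∂L/∂z' = z' / sqrt(169 + z'^2).
The Euler-Lagrange equation gives
    d/dθ( z' / sqrt(169 + z'^2) ) = 0,
so z' is constant. Integrating once:
    z(θ) = a θ + b,
a helix on the cylinder (a straight line when the cylinder is unrolled). The constants a, b are determined by the endpoint conditions.
With endpoint conditions z(0) = 2 and z(π) = 9: from z(0) = b we get b = 2, and a·π + 2 = 9 gives a = 7/π, so
    z(θ) = (7/π) θ + 2.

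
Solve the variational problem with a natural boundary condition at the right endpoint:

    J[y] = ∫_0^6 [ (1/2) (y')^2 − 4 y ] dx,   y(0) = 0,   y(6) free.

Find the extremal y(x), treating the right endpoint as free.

The Lagrangian L = (1/2) (y')^2 − 4 y gives
    ∂L/∂y = −4,   ∂L/∂y' = y'.
Euler-Lagrange: d/dx(y') − (−4) = 0, i.e. y'' + 4 = 0, so
    y(x) = −(4/2) x^2 + C1 x + C2.
Fixed left endpoint y(0) = 0 ⇒ C2 = 0.
The right endpoint x = 6 is free, so the natural (transversality) condition is ∂L/∂y' |_{x=6} = 0, i.e. y'(6) = 0.
Compute y'(x) = −4 x + C1, so y'(6) = −24 + C1 = 0 ⇒ C1 = 24.
Therefore the extremal is
    y(x) = −2 x^2 + 24 x.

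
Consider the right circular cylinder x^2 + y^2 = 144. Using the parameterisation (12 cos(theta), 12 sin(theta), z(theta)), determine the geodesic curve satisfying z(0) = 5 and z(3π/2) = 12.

Parameterise the cylinder of radius R = 12 as
    r(θ) = (12 cos θ, 12 sin θ, z(θ)).
The arc-length element is
    ds = sqrt(144 + (dz/dθ)^2) dθ,
so the Lagrangian is L = sqrt(144 + z'^2).
L depends on z' only, not on z or θ, so ∂L/∂z = 0 and
    ∂L/∂z' = z' / sqrt(144 + z'^2).
The Euler-Lagrange equation gives
    d/dθ( z' / sqrt(144 + z'^2) ) = 0,
so z' is constant. Integrating once:
    z(θ) = a θ + b,
a helix on the cylinder (a straight line when the cylinder is unrolled). The constants a, b are determined by the endpoint conditions.
With endpoint conditions z(0) = 5 and z(3π/2) = 12: from z(0) = b we get b = 5, and a·3π/2 + 5 = 12 gives a = 14/(3π), so
    z(θ) = (14/(3π)) θ + 5.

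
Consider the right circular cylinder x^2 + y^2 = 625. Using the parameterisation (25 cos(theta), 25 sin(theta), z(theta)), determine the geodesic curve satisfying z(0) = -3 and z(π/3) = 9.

Parameterise the cylinder of radius R = 25 as
    r(θ) = (25 cos θ, 25 sin θ, z(θ)).
The arc-length element is
    ds = sqrt(625 + (dz/dθ)^2) dθ,
so the Lagrangian is L = sqrt(625 + z'^2).
L depends on z' only, not on z or θ, so ∂L/∂z = 0 and
    ∂L/∂z' = z' / sqrt(625 + z'^2).
The Euler-Lagrange equation gives
    d/dθ( z' / sqrt(625 + z'^2) ) = 0,
so z' is constant. Integrating once:
    z(θ) = a θ + b,
a helix on the cylinder (a straight line when the cylinder is unrolled). The constants a, b are determined by the endpoint conditions.
With endpoint conditions z(0) = -3 and z(π/3) = 9: from z(0) = b we get b = -3, and a·π/3 + -3 = 9 gives a = 36/π, so
    z(θ) = (36/π) θ − 3.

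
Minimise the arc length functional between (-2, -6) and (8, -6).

Arc-length functional: J[y] = ∫ sqrt(1 + (y')^2) dx.
Lagrangian L = sqrt(1 + (y')^2) has no explicit y dependence, so ∂L/∂y = 0 and the Euler-Lagrange equation gives
    d/dx( y' / sqrt(1 + (y')^2) ) = 0  ⇒  y' / sqrt(1 + (y')^2) = const.
Hence y' is constant, so y(x) is affine.
Fitting the endpoints (-2, -6) and (8, -6):
    slope m = ((-6) − (-6)) / (8 − (-2)) = 0,
    intercept c = (-6) − m·(-2) = -6.
Extremal: y(x) = -6.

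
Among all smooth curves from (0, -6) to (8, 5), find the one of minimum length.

Arc-length functional: J[y] = ∫ sqrt(1 + (y')^2) dx.
Lagrangian L = sqrt(1 + (y')^2) has no explicit y dependence, so ∂L/∂y = 0 and the Euler-Lagrange equation gives
    d/dx( y' / sqrt(1 + (y')^2) ) = 0  ⇒  y' / sqrt(1 + (y')^2) = const.
Hence y' is constant, so y(x) is affine.
Fitting the endpoints (0, -6) and (8, 5):
    slope m = (5 − (-6)) / (8 − 0) = 11/8,
    intercept c = (-6) − m·0 = -6.
Extremal: y(x) = (11/8) x - 6.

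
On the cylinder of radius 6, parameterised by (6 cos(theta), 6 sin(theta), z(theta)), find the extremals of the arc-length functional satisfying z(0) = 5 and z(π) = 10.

Parameterise the cylinder of radius R = 6 as
    r(θ) = (6 cos θ, 6 sin θ, z(θ)).
The arc-length element is
    ds = sqrt(36 + (dz/dθ)^2) dθ,
so the Lagrangian is L = sqrt(36 + z'^2).
L depends on z' only, not on z or θ, so ∂L/∂z = 0 and
    ∂L/∂z' = z' / sqrt(36 + z'^2).
The Euler-Lagrange equation gives
    d/dθ( z' / sqrt(36 + z'^2) ) = 0,
so z' is constant. Integrating once:
    z(θ) = a θ + b,
a helix on the cylinder (a straight line when the cylinder is unrolled). The constants a, b are determined by the endpoint conditions.
With endpoint conditions z(0) = 5 and z(π) = 10: from z(0) = b we get b = 5, and a·π + 5 = 10 gives a = 5/π, so
    z(θ) = (5/π) θ + 5.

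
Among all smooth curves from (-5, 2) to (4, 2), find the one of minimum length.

Arc-length functional: J[y] = ∫ sqrt(1 + (y')^2) dx.
Lagrangian L = sqrt(1 + (y')^2) has no explicit y dependence, so ∂L/∂y = 0 and the Euler-Lagrange equation gives
    d/dx( y' / sqrt(1 + (y')^2) ) = 0  ⇒  y' / sqrt(1 + (y')^2) = const.
Hence y' is constant, so y(x) is affine.
Fitting the endpoints (-5, 2) and (4, 2):
    slope m = (2 − 2) / (4 − (-5)) = 0,
    intercept c = 2 − m·(-5) = 2.
Extremal: y(x) = 2.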